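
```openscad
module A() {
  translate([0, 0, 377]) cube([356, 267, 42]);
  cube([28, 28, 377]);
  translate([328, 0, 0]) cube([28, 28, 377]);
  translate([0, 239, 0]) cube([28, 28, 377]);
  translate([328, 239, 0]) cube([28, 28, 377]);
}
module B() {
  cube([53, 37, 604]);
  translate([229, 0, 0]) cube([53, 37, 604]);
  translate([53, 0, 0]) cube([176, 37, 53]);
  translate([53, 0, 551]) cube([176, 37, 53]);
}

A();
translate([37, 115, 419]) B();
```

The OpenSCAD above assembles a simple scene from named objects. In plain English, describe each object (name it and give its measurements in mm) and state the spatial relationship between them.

A is a four-legged stool. The seat is a 356×267×42 mm slab whose top surface is at z = 419 mm; four square legs, each 28×28 mm in cross-section, run from the floor (z = 0) to the underside of the seat, each flush with a corner of the seat.

B is a rectangular picture frame lying in the x–z plane (depth along y). The opening is 176 mm wide (x) by 498 mm tall (z), surrounded by a border 53 mm wide on all four sides. The frame is 37 mm deep and is made of two full-height vertical stiles with two horizontal rails fitted between them.

The picture frame is on top of the stool, centred.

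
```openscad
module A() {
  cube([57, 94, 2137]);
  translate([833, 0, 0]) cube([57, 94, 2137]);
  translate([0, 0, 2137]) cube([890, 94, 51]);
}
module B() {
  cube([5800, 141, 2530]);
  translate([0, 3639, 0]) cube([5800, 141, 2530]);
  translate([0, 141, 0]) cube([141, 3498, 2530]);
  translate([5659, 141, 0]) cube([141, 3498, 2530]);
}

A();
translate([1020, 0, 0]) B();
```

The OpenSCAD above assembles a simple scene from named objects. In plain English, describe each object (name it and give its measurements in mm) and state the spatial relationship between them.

A is a door frame. The clear opening is 776 mm wide and 2137 mm high. Two 57 mm wide jambs, 94 mm deep, stand either side of the opening from the floor to the top of the opening. A 51 mm thick head sits across the top of both jambs, spanning the full outside width of the frame.

B is the wall frame of a small rectangular building: four walls, each 2530 mm tall and 141 mm thick, enclosing a footprint 5800 mm (x) by 3780 mm (y) outside-to-outside, with no floor or roof. The front and back walls (the −y and +y sides) span the full width; the two side walls fit between them.

The house frame is on the floor beside the door frame on its +x side.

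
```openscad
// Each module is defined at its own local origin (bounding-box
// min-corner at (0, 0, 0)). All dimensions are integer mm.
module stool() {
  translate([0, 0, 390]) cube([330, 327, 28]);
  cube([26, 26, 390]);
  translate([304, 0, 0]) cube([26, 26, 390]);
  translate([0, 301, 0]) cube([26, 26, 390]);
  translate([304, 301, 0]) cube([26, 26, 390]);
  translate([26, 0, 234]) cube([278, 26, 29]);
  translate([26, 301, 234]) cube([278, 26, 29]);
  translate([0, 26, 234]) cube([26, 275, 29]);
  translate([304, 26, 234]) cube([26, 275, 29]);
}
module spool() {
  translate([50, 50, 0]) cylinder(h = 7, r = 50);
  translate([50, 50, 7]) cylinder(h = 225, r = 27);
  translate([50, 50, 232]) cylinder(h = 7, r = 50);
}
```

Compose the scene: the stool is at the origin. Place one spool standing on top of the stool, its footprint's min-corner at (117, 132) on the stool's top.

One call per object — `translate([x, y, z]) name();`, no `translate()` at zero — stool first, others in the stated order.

stool();
translate([117, 132, 418]) spool();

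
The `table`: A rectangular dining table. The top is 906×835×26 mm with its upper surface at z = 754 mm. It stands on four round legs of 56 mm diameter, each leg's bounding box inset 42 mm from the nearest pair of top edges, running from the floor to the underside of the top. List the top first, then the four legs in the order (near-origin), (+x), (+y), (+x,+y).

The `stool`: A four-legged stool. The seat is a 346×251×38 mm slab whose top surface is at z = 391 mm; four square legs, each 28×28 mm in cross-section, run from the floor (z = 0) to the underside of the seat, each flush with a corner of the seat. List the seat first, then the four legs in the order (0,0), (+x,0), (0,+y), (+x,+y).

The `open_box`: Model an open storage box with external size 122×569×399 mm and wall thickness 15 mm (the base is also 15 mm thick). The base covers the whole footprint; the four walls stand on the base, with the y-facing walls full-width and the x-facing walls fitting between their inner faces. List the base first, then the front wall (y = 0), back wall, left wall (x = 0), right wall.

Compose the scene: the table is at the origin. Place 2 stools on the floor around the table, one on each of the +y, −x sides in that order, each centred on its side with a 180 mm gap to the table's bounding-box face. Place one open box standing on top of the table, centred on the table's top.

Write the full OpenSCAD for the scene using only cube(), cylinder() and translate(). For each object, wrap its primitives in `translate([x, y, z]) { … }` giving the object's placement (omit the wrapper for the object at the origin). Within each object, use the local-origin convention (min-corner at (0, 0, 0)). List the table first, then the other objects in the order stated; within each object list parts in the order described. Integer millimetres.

translate([0, 0, 728]) cube([906, 835, 26]);
translate([70, 70, 0]) cylinder(h = 728, r = 28);
translate([836, 70, 0]) cylinder(h = 728, r = 28);
translate([70, 765, 0]) cylinder(h = 728, r = 28);
translate([836, 765, 0]) cylinder(h = 728, r = 28);
translate([280, 1015, 0]) {
  translate([0, 0, 353]) cube([346, 251, 38]);
  cube([28, 28, 353]);
  translate([318, 0, 0]) cube([28, 28, 353]);
  translate([0, 223, 0]) cube([28, 28, 353]);
  translate([318, 223, 0]) cube([28, 28, 353]);
}
translate([-526, 292, 0]) {
  translate([0, 0, 353]) cube([346, 251, 38]);
  cube([28, 28, 353]);
  translate([318, 0, 0]) cube([28, 28, 353]);
  translate([0, 223, 0]) cube([28, 28, 353]);
  translate([318, 223, 0]) cube([28, 28, 353]);
}
translate([392, 133, 754]) {
  cube([122, 569, 15]);
  translate([0, 0, 15]) cube([122, 15, 384]);
  translate([0, 554, 15]) cube([122, 15, 384]);
  translate([0, 15, 15]) cube([15, 539, 384]);
  translate([107, 15, 15]) cube([15, 539, 384]);
}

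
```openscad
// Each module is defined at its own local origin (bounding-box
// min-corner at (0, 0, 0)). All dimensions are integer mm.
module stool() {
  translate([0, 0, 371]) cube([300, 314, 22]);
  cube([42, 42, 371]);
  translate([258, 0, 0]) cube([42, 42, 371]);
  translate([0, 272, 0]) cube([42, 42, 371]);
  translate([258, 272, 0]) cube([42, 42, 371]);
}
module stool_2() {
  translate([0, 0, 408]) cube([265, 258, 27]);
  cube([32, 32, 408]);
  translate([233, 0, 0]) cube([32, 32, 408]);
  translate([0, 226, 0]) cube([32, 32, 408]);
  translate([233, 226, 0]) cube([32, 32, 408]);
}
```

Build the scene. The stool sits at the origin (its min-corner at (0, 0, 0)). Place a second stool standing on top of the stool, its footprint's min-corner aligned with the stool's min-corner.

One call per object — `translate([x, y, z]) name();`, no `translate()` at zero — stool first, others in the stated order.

stool();
translate([0, 0, 393]) stool_2();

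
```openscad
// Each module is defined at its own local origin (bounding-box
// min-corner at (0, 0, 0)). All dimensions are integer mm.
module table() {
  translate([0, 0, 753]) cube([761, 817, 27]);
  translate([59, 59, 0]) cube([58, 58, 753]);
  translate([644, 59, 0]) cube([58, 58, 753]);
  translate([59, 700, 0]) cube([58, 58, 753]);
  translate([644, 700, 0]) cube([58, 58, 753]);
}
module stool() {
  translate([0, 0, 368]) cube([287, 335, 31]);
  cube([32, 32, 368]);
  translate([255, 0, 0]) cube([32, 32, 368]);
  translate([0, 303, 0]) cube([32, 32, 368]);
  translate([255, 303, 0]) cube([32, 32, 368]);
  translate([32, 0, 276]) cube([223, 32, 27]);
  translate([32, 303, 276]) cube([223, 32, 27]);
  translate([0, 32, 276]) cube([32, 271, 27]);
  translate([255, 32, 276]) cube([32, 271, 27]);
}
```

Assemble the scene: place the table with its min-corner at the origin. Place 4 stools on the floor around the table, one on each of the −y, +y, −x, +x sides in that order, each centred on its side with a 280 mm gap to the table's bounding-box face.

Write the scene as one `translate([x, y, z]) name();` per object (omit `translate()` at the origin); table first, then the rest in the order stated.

table();
translate([237, -615, 0]) stool();
translate([237, 1097, 0]) stool();
translate([-567, 241, 0]) stool();
translate([1041, 241, 0]) stool();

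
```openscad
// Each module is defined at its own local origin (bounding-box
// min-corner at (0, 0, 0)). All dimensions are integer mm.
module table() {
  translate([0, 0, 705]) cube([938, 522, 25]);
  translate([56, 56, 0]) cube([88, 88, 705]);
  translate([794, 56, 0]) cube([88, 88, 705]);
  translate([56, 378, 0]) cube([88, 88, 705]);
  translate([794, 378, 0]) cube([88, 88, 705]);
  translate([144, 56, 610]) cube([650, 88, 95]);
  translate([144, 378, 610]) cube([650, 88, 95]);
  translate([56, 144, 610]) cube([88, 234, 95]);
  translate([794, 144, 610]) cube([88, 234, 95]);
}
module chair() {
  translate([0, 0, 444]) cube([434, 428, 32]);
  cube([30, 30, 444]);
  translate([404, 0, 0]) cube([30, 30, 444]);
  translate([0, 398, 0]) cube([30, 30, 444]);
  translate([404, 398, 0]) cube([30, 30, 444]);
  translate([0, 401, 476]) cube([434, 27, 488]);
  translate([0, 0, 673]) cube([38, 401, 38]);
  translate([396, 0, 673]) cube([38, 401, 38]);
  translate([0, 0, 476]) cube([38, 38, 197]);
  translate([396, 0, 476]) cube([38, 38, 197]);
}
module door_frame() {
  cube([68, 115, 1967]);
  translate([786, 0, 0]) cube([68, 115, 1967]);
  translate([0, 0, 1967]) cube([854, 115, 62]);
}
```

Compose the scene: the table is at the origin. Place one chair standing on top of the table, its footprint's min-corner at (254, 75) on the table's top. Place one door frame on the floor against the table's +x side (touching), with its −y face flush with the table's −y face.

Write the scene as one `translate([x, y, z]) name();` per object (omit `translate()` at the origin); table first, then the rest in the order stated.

table();
translate([254, 75, 730]) chair();
translate([938, 0, 0]) door_frame();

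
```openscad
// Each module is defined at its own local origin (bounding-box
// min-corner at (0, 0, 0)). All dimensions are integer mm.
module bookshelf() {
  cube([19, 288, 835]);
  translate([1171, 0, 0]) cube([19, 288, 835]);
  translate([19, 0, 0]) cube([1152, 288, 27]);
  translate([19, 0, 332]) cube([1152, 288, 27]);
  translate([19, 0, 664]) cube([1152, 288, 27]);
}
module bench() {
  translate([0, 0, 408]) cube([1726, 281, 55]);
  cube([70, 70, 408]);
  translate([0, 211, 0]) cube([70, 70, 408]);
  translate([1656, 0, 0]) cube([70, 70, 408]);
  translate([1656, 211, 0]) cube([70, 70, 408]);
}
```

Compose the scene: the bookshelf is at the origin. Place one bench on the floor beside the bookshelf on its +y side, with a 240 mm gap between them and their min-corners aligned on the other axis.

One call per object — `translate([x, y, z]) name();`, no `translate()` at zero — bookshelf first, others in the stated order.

bookshelf();
translate([0, 528, 0]) bench();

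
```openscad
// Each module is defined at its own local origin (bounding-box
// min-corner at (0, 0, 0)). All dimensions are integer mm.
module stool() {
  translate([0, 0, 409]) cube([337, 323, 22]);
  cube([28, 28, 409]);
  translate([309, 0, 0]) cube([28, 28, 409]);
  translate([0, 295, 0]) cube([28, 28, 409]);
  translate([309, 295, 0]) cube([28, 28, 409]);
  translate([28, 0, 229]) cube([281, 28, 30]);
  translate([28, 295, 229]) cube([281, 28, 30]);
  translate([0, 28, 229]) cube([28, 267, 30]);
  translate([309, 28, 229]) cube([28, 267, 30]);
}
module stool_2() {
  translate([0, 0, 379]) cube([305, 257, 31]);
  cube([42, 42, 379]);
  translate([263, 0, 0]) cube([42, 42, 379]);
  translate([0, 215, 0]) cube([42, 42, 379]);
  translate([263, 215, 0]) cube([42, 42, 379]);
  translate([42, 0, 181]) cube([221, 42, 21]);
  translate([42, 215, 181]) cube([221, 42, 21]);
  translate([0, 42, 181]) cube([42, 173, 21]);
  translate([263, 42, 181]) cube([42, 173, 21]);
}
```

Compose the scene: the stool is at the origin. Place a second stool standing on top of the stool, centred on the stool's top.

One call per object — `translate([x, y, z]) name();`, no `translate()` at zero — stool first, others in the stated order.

stool();
translate([16, 33, 431]) stool_2();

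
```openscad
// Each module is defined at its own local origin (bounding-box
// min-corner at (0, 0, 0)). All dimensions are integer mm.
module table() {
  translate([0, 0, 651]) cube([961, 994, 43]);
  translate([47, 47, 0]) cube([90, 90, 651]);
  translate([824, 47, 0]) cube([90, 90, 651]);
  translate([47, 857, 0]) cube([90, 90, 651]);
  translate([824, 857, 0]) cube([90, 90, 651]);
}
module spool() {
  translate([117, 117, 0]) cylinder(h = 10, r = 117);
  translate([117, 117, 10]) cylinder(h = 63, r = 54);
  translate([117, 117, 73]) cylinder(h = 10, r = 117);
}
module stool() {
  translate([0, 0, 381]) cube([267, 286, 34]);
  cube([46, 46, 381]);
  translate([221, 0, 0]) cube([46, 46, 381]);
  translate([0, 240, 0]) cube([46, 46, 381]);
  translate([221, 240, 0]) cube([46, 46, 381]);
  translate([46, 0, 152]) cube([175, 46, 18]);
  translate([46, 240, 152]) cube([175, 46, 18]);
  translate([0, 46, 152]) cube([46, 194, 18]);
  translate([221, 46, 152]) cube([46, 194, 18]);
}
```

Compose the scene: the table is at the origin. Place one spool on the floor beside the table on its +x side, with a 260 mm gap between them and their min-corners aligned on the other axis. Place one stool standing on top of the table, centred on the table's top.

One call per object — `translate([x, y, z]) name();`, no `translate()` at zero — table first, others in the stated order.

table();
translate([1221, 0, 0]) spool();
translate([347, 354, 694]) stool();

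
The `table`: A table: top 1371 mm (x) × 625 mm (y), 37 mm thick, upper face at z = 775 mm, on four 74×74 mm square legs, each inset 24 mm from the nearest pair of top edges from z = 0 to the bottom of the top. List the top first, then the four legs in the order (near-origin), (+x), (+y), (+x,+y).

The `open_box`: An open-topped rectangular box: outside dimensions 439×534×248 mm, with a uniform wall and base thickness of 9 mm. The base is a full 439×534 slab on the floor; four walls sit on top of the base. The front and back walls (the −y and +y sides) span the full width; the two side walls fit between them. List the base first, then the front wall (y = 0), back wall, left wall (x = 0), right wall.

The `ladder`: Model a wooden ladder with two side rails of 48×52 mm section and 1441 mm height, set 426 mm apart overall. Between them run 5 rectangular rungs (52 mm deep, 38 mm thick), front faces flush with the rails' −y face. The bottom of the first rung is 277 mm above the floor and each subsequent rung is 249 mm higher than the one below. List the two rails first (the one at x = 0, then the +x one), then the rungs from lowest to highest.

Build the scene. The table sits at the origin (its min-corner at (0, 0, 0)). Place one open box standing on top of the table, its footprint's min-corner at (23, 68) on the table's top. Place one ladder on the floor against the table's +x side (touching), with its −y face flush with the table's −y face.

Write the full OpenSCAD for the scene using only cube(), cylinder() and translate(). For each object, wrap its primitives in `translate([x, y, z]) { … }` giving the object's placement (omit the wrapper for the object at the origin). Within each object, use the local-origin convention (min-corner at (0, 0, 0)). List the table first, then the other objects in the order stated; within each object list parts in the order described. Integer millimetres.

translate([0, 0, 738]) cube([1371, 625, 37]);
translate([24, 24, 0]) cube([74, 74, 738]);
translate([1273, 24, 0]) cube([74, 74, 738]);
translate([24, 527, 0]) cube([74, 74, 738]);
translate([1273, 527, 0]) cube([74, 74, 738]);
translate([23, 68, 775]) {
  cube([439, 534, 9]);
  translate([0, 0, 9]) cube([439, 9, 239]);
  translate([0, 525, 9]) cube([439, 9, 239]);
  translate([0, 9, 9]) cube([9, 516, 239]);
  translate([430, 9, 9]) cube([9, 516, 239]);
}
translate([1371, 0, 0]) {
  cube([48, 52, 1441]);
  translate([378, 0, 0]) cube([48, 52, 1441]);
  translate([48, 0, 277]) cube([330, 52, 38]);
  translate([48, 0, 526]) cube([330, 52, 38]);
  translate([48, 0, 775]) cube([330, 52, 38]);
  translate([48, 0, 1024]) cube([330, 52, 38]);
  translate([48, 0, 1273]) cube([330, 52, 38]);
}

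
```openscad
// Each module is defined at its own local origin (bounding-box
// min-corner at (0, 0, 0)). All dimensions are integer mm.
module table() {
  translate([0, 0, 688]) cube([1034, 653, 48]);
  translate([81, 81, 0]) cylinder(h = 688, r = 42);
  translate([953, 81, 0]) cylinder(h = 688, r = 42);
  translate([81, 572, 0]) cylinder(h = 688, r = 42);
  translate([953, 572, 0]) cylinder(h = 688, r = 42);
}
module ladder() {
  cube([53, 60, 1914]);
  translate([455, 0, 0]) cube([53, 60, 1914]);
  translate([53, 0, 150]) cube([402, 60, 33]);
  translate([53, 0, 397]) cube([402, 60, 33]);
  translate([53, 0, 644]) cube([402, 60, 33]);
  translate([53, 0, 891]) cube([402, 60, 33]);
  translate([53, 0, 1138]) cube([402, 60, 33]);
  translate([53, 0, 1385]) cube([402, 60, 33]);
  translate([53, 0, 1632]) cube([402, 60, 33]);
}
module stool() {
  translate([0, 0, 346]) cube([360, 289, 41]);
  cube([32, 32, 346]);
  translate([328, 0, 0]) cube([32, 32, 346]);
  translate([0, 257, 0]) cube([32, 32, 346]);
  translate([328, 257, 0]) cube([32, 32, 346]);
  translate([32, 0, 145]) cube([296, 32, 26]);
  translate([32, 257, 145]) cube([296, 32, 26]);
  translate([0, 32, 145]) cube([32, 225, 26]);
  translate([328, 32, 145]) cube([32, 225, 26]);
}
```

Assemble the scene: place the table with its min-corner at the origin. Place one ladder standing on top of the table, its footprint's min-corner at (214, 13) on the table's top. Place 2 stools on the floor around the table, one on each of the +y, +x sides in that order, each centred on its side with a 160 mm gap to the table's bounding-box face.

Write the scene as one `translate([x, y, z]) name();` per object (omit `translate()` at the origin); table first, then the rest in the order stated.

table();
translate([214, 13, 736]) ladder();
translate([337, 813, 0]) stool();
translate([1194, 182, 0]) stool();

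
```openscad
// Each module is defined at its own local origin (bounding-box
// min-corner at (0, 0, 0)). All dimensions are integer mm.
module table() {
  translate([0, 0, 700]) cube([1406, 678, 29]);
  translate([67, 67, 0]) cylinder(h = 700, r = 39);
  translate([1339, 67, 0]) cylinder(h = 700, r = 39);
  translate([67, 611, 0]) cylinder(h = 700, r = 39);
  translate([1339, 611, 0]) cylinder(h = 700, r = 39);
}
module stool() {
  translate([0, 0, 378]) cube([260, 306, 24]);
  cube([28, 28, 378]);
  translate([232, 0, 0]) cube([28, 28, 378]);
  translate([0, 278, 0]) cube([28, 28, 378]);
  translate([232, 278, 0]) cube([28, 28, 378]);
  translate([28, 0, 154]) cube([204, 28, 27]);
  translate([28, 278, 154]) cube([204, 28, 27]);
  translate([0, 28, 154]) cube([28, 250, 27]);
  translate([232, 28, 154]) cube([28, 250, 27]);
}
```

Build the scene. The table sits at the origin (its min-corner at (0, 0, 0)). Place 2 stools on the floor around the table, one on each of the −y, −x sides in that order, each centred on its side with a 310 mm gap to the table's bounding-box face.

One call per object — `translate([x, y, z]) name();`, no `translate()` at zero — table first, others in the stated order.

table();
translate([573, -616, 0]) stool();
translate([-570, 186, 0]) stool();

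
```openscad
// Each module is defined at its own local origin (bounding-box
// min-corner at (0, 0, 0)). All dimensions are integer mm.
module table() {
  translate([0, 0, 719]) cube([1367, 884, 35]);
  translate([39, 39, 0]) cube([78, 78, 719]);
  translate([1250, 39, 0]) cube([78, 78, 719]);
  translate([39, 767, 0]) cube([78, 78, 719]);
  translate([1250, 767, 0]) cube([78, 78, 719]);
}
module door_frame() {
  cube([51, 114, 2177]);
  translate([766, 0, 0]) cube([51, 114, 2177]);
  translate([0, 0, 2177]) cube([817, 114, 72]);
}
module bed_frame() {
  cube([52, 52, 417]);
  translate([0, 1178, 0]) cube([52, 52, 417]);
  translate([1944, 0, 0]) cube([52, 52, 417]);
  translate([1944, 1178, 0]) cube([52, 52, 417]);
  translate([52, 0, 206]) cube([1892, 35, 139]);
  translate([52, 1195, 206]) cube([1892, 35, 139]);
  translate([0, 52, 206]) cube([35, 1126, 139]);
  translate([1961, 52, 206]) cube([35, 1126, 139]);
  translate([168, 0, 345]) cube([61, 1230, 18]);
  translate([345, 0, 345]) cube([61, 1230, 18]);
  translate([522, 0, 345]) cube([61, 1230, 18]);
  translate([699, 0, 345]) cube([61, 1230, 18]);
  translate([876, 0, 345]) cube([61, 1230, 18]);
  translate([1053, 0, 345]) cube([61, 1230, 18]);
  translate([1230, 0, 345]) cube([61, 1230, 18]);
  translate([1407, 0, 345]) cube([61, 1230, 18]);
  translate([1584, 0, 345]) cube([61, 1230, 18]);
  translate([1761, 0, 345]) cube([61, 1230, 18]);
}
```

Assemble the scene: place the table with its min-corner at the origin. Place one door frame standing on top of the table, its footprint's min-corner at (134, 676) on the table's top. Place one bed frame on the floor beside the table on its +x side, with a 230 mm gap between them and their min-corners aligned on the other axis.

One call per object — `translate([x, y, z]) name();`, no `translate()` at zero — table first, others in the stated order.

table();
translate([134, 676, 754]) door_frame();
translate([1597, 0, 0]) bed_frame();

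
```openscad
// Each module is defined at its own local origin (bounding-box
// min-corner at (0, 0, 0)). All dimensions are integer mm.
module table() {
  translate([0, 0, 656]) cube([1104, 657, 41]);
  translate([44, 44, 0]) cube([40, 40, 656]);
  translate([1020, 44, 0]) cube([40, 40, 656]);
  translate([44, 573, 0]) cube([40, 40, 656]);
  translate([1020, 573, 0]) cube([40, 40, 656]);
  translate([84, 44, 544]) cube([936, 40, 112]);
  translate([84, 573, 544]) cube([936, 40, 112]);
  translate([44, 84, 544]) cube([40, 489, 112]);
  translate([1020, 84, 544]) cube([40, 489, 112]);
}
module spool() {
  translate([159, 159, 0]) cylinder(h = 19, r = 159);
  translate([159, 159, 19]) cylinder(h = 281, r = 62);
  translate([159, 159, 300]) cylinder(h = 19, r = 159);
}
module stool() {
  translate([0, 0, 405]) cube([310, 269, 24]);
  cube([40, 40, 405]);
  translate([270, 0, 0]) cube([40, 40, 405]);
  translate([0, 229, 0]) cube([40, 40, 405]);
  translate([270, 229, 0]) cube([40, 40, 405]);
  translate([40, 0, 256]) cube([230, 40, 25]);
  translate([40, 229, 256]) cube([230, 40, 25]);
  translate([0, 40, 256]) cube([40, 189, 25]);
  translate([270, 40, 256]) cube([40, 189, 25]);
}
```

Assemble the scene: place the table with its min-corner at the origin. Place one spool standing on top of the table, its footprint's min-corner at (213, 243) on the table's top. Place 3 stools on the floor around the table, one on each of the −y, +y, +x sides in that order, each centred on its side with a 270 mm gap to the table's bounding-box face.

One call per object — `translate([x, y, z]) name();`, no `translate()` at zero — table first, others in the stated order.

table();
translate([213, 243, 697]) spool();
translate([397, -539, 0]) stool();
translate([397, 927, 0]) stool();
translate([1374, 194, 0]) stool();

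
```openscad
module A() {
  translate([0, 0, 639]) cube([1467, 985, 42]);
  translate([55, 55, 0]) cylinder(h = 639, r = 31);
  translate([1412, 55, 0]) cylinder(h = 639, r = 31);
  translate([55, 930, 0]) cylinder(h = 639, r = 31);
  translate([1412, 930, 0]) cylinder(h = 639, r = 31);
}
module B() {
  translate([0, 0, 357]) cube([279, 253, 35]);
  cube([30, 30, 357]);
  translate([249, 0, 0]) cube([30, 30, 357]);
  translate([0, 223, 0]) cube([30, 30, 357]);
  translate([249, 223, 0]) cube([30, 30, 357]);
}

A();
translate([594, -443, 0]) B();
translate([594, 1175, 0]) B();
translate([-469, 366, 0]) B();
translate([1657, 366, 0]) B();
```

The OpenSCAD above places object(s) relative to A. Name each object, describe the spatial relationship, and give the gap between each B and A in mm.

Each stool's nearest face is 190 mm from the table's bounding box.

A is a table. B is a stool. Four stools sit around the table at the −y, +y, −x, +x sides. The gap between each stool and the table is 190 mm.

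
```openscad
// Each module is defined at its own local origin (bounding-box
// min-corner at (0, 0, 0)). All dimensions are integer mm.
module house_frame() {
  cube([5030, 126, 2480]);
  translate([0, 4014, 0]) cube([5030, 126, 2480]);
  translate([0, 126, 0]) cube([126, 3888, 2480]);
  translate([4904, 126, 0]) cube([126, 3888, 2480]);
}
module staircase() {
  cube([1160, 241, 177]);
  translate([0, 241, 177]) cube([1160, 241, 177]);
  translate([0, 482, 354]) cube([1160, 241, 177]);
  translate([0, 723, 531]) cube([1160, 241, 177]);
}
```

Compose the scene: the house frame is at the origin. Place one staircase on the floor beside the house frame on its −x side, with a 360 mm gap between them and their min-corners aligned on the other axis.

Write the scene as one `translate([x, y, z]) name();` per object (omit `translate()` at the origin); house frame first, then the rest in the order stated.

house_frame();
translate([-1520, 0, 0]) staircase();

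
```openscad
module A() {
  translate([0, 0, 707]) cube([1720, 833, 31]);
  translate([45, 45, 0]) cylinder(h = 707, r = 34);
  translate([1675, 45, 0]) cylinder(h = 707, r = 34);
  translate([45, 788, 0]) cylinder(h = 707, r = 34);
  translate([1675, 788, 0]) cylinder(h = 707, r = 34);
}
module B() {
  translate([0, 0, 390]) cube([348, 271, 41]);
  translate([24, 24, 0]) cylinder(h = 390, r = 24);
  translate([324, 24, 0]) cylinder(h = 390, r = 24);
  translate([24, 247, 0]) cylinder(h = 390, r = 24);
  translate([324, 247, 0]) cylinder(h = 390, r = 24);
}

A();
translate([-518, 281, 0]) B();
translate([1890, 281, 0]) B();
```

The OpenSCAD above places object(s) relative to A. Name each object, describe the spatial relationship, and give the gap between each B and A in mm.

A is a table. B is a stool. Two stools sit around the table at the −x, +x sides. The gap between each stool and the table is 170 mm.

Each stool's nearest face is 170 mm from the table's bounding box.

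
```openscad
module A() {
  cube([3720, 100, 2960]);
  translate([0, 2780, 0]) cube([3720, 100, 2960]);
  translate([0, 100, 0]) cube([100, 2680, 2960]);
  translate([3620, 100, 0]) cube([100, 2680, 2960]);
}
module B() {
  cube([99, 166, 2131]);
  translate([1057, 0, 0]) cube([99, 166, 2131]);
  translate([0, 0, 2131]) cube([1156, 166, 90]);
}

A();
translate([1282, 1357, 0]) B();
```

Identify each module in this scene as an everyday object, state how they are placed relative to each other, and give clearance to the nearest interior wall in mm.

Clearances: x = 1182, y = 1257; minimum 1182 mm.

A is a house frame. B is a door frame. The door frame sits inside the house frame, centred. The clearance to the nearest interior wall is 1182 mm.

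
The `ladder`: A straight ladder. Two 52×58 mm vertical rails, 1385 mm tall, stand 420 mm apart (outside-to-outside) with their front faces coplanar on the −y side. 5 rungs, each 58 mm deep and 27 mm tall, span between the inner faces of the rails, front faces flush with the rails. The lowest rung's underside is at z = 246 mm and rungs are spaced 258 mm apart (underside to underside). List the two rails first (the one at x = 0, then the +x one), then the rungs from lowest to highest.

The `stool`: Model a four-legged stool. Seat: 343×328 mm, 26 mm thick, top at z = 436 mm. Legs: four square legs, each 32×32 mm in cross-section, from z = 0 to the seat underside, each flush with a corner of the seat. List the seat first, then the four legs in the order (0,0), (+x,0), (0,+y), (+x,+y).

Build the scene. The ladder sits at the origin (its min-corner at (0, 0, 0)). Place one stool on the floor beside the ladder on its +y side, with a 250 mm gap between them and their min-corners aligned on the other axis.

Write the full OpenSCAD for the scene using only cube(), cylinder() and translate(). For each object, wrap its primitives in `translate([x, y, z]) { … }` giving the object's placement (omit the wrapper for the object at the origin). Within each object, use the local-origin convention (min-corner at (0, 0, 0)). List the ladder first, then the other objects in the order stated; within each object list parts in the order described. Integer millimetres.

cube([52, 58, 1385]);
translate([368, 0, 0]) cube([52, 58, 1385]);
translate([52, 0, 246]) cube([316, 58, 27]);
translate([52, 0, 504]) cube([316, 58, 27]);
translate([52, 0, 762]) cube([316, 58, 27]);
translate([52, 0, 1020]) cube([316, 58, 27]);
translate([52, 0, 1278]) cube([316, 58, 27]);
translate([0, 308, 0]) {
  translate([0, 0, 410]) cube([343, 328, 26]);
  cube([32, 32, 410]);
  translate([311, 0, 0]) cube([32, 32, 410]);
  translate([0, 296, 0]) cube([32, 32, 410]);
  translate([311, 296, 0]) cube([32, 32, 410]);
}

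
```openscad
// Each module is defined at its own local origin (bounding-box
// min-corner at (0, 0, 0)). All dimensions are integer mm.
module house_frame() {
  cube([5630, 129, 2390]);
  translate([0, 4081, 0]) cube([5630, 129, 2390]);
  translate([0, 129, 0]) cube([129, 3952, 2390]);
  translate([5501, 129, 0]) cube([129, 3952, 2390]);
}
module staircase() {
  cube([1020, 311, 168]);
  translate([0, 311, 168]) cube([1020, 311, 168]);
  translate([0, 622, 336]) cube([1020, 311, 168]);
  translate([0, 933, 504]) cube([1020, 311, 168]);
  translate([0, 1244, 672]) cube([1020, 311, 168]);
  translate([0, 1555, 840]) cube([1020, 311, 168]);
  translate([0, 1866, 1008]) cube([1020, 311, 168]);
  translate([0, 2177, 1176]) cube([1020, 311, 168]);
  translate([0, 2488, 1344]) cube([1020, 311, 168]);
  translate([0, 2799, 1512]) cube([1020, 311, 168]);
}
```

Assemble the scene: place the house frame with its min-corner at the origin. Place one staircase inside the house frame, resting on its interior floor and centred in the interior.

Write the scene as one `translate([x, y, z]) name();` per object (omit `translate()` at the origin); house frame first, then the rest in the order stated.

house_frame();
translate([2305, 550, 0]) staircase();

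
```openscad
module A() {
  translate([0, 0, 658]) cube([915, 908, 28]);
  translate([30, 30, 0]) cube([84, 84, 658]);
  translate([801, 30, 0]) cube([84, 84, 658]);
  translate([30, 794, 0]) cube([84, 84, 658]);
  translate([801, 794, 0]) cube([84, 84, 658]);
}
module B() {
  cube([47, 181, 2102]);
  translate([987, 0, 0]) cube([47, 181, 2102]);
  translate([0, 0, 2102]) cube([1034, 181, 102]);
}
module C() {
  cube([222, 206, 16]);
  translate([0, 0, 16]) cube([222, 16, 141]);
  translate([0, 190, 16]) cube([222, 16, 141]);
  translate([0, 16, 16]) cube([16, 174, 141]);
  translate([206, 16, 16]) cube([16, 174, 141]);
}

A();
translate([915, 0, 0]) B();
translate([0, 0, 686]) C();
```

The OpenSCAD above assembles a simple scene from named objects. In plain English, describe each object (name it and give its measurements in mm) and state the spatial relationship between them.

A is a table: top 915 mm (x) × 908 mm (y), 28 mm thick, upper face at z = 686 mm, on four 84×84 mm square legs, each inset 30 mm from the nearest pair of top edges, running from z = 0 to the bottom of the top.

B is a door frame. The clear opening is 940 mm wide and 2102 mm high. Two 47 mm wide jambs, 181 mm deep, stand either side of the opening from the floor to the top of the opening. A 102 mm thick head sits across the top of both jambs, spanning the full outside width of the frame.

C is an open-topped rectangular box: outside dimensions 222×206×157 mm, with a uniform wall and base thickness of 16 mm. The base is a full 222×206 slab on the floor; four walls sit on top of the base. The front and back walls (the −y and +y sides) span the full width; the two side walls fit between them.

The door frame is against the table's +x side, with their −y faces flush. The open box is on top of the table.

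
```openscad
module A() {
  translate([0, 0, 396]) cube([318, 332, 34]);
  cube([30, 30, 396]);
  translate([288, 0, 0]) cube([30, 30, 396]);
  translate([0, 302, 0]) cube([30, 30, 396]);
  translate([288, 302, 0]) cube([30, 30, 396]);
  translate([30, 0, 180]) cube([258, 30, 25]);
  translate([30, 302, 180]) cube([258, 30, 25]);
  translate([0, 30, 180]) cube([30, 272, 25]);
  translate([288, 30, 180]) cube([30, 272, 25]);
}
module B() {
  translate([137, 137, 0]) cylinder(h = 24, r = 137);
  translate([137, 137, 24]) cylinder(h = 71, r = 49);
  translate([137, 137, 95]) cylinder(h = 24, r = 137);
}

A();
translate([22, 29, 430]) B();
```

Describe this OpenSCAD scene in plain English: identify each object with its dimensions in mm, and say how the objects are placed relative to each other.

A is a four-legged stool. The seat is a 318×332×34 mm slab whose top surface is at z = 430 mm; four square legs, each 30×30 mm in cross-section, run from the floor (z = 0) to the underside of the seat, each flush with a corner of the seat. Four stretchers, 30 mm wide and 25 mm tall, connect adjacent legs with their undersides at z = 180 mm, each running between the inner faces of the legs it joins and aligned with the legs' outer faces on the other axis.

B is a spool: two coaxial disc flanges of radius 137 mm and thickness 24 mm, joined by a core cylinder of radius 49 mm and height 71 mm. The lower flange rests on z = 0 and the three cylinders share a vertical axis.

The spool is on top of the stool, centred.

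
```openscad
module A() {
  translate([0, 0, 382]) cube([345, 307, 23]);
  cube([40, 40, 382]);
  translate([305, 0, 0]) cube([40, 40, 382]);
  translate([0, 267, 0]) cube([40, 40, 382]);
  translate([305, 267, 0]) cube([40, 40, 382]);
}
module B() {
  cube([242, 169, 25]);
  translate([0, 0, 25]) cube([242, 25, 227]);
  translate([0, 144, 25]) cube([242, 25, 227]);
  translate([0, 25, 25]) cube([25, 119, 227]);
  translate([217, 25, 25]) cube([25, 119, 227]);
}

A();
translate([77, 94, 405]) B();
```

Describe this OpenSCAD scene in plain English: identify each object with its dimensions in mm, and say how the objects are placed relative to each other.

A is a four-legged stool. The seat is a 345×307×23 mm slab whose top surface is at z = 405 mm; four square legs, each 40×40 mm in cross-section, run from the floor (z = 0) to the underside of the seat, each flush with a corner of the seat.

B is an open-topped rectangular box: outside dimensions 242×169×252 mm, with a uniform wall and base thickness of 25 mm. The base is a full 242×169 slab on the floor; four walls sit on top of the base. The front and back walls (the −y and +y sides) span the full width; the two side walls fit between them.

The open box is on top of the stool.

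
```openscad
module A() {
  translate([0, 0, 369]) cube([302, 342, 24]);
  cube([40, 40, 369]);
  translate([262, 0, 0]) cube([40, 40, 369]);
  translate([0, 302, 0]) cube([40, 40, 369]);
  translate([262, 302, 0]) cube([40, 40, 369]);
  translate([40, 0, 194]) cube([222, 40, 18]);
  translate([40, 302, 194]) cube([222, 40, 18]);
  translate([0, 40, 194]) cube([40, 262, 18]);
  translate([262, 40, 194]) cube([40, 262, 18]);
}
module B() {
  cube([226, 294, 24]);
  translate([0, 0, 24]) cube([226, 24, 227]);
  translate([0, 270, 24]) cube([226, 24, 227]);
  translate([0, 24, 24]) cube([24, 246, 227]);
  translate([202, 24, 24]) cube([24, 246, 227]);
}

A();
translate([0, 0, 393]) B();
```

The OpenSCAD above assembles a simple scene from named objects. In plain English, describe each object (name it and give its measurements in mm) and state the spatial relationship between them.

A is a four-legged stool. The seat is a 302×342×24 mm slab whose top surface is at z = 393 mm; four square legs, each 40×40 mm in cross-section, run from the floor (z = 0) to the underside of the seat, each flush with a corner of the seat. Four stretchers, 40 mm wide and 18 mm tall, connect adjacent legs with their undersides at z = 194 mm, each running between the inner faces of the legs it joins and aligned with the legs' outer faces on the other axis.

B is an open storage box with external size 226×294×251 mm and wall thickness 24 mm (the base is also 24 mm thick). The base covers the whole footprint; the four walls stand on the base, with the y-facing walls full-width and the x-facing walls fitting between their inner faces.

The open box is on top of the stool.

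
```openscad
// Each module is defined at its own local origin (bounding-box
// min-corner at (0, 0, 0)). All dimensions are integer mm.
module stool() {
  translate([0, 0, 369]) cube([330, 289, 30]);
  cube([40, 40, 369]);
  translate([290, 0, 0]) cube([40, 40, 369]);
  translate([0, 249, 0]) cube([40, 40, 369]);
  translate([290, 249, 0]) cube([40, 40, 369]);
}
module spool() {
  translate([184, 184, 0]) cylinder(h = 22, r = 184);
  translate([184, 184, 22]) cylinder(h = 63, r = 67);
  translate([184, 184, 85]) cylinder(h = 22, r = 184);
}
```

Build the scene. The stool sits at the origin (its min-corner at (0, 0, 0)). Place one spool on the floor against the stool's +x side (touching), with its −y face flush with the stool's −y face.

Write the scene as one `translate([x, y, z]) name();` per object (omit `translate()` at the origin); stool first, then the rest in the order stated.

stool();
translate([330, 0, 0]) spool();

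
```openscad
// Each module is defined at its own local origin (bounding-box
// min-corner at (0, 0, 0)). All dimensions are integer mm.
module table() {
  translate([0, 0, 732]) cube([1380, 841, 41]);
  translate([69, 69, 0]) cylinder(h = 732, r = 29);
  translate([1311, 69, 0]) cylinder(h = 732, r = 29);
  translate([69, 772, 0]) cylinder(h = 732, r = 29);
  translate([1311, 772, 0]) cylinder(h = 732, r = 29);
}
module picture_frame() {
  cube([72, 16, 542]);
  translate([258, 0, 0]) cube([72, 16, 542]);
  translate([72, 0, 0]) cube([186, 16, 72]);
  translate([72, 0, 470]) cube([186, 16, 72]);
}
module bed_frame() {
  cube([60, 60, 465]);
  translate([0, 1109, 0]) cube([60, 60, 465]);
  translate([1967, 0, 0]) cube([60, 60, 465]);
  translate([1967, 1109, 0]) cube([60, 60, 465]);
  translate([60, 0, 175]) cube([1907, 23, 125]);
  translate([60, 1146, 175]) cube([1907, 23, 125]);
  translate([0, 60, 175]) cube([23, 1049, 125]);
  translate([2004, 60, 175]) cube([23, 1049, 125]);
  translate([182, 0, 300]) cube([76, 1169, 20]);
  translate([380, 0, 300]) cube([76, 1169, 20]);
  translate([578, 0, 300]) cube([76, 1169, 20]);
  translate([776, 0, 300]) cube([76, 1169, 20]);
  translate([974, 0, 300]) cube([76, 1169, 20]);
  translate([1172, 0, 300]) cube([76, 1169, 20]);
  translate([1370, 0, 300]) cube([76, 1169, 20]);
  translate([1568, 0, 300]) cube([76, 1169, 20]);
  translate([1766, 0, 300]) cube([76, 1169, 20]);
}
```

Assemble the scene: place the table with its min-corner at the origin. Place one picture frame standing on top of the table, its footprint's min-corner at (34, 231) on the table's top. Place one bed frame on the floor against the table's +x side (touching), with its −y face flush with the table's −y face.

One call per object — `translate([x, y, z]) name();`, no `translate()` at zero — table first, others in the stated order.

table();
translate([34, 231, 773]) picture_frame();
translate([1380, 0, 0]) bed_frame();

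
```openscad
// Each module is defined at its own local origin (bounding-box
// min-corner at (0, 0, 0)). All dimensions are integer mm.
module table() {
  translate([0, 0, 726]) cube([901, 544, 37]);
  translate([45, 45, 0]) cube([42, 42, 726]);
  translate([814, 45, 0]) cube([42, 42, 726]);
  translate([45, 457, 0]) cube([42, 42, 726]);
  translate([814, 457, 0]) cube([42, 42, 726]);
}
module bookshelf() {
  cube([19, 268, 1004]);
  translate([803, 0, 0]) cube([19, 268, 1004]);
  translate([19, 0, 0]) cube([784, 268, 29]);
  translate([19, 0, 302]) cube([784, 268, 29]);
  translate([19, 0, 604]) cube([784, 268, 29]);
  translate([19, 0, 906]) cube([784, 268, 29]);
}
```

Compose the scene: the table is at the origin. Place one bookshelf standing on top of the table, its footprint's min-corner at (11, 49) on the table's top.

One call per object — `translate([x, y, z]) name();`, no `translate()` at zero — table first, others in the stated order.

table();
translate([11, 49, 763]) bookshelf();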